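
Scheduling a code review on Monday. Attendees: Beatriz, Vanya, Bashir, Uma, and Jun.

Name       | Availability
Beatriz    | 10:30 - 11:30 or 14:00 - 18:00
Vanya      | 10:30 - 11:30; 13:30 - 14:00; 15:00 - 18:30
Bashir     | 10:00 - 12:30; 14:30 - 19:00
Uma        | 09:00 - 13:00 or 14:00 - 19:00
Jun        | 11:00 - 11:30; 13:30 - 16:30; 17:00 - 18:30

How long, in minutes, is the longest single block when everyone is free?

90

Beatriz ∩ Vanya: 10:30-11:30, 15:00-18:00.
Beatriz ∩ Vanya ∩ Bashir: 10:30-11:30, 15:00-18:00.
Beatriz ∩ Vanya ∩ Bashir ∩ Uma: 10:30-11:30, 15:00-18:00.
Beatriz ∩ Vanya ∩ Bashir ∩ Uma ∩ Jun: 11:00-11:30, 15:00-16:30, 17:00-18:00.
The longest is 15:00-16:30 at 90 minutes.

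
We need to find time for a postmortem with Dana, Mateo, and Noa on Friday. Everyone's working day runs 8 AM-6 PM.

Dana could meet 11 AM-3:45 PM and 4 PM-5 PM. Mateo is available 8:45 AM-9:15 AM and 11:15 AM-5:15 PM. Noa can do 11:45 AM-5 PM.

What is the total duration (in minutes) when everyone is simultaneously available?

Dana ∩ Mateo: 11:15-15:45, 16:00-17:00.
Dana ∩ Mateo ∩ Noa: 11:45-15:45, 16:00-17:00.
Summing the common windows: 240 + 60 = 300 minutes.

300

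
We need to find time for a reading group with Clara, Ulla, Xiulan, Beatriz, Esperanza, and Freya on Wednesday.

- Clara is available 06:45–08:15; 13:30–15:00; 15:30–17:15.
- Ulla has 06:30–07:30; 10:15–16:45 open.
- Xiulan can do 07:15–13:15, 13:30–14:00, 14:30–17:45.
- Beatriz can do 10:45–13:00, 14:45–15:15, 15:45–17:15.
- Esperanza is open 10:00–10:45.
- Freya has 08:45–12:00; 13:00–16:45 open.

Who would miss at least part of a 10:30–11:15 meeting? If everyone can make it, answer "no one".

Clara: not fully free for 10:30-11:15. Ulla: free for 10:30-11:15. Xiulan: free for 10:30-11:15. Beatriz: not fully free for 10:30-11:15. Esperanza: not fully free for 10:30-11:15. Freya: free for 10:30-11:15.

Beatriz, Clara, Esperanza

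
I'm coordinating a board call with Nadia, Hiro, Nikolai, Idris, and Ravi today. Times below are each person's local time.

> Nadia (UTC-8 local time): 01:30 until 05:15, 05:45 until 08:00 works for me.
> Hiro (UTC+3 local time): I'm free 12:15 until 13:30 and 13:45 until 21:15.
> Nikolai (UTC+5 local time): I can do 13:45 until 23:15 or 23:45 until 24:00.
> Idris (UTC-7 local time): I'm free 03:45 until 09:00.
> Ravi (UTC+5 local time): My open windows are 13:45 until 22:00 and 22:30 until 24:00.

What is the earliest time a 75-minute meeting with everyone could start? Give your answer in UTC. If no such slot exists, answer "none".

10:45

Nadia in UTC: 09:30-13:15, 13:45-16:00 (add 8h to convert from UTC-8).
Hiro in UTC: 09:15-10:30, 10:45-18:15 (subtract 3h to convert from UTC+3).
Nikolai in UTC: 08:45-18:15, 18:45-19:00 (subtract 5h to convert from UTC+5).
Idris in UTC: 10:45-16:00 (add 7h to convert from UTC-7).
Ravi in UTC: 08:45-17:00, 17:30-19:00 (subtract 5h to convert from UTC+5).
Nadia ∩ Hiro: 09:30-10:30, 10:45-13:15, 13:45-16:00.
Nadia ∩ Hiro ∩ Nikolai: 09:30-10:30, 10:45-13:15, 13:45-16:00.
Nadia ∩ Hiro ∩ Nikolai ∩ Idris: 10:45-13:15, 13:45-16:00.
Nadia ∩ Hiro ∩ Nikolai ∩ Idris ∩ Ravi: 10:45-13:15, 13:45-16:00.
Those are the intersection windows.
The first common window of at least 75 minutes is 10:45-13:15, so the earliest start is 10:45.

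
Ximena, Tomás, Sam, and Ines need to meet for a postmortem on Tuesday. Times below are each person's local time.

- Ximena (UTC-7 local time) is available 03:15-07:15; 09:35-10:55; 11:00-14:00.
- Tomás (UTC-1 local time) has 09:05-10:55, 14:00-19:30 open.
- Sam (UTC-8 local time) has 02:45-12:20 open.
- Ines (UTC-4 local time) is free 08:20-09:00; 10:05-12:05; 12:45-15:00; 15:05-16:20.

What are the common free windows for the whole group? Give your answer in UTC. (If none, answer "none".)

Ximena in UTC: 10:15-14:15, 16:35-17:55, 18:00-21:00 (add 7h to convert from UTC-7).
Tomás in UTC: 10:05-11:55, 15:00-20:30 (add 1h to convert from UTC-1).
Sam in UTC: 10:45-20:20 (add 8h to convert from UTC-8).
Ines in UTC: 12:20-13:00, 14:05-16:05, 16:45-19:00, 19:05-20:20 (add 4h to convert from UTC-4).
Ximena ∩ Tomás: 10:15-11:55, 16:35-17:55, 18:00-20:30.
Ximena ∩ Tomás ∩ Sam: 10:45-11:55, 16:35-17:55, 18:00-20:20.
Ximena ∩ Tomás ∩ Sam ∩ Ines: 16:45-17:55, 18:00-19:00, 19:05-20:20.

16:45-17:55, 18:00-19:00, 19:05-20:20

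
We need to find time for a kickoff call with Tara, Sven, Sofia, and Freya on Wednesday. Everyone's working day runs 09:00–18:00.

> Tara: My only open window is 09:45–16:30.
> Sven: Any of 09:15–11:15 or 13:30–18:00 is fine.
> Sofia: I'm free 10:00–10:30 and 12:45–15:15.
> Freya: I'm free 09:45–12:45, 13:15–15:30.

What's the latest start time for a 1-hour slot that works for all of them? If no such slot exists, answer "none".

14:15

Tara ∩ Sven: 09:45-11:15, 13:30-16:30.
Tara ∩ Sven ∩ Sofia: 10:00-10:30, 13:30-15:15.
Tara ∩ Sven ∩ Sofia ∩ Freya: 10:00-10:30, 13:30-15:15.
The last common window of at least 60 minutes is 13:30-15:15; a 60-minute meeting can start as late as 14:15 and still end by 15:15.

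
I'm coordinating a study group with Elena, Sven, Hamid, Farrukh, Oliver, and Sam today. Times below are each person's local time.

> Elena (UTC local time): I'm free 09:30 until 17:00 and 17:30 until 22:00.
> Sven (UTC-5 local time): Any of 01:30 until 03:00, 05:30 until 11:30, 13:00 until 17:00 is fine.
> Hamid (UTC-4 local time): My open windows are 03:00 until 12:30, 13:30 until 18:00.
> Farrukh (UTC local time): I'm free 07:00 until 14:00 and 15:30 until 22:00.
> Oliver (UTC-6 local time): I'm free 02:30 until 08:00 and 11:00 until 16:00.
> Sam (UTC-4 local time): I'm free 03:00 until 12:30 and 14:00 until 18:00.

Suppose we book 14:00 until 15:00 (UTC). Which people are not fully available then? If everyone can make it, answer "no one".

Farrukh, Oliver

Elena in UTC: 09:30-17:00, 17:30-22:00.
Sven in UTC: 06:30-08:00, 10:30-16:30, 18:00-22:00 (add 5h to convert from UTC-5).
Hamid in UTC: 07:00-16:30, 17:30-22:00 (add 4h to convert from UTC-4).
Farrukh in UTC: 07:00-14:00, 15:30-22:00.
Oliver in UTC: 08:30-14:00, 17:00-22:00 (add 6h to convert from UTC-6).
Sam in UTC: 07:00-16:30, 18:00-22:00 (add 4h to convert from UTC-4).
Elena: free for 14:00-15:00. Sven: free for 14:00-15:00. Hamid: free for 14:00-15:00. Farrukh: not fully free for 14:00-15:00. Oliver: not fully free for 14:00-15:00. Sam: free for 14:00-15:00.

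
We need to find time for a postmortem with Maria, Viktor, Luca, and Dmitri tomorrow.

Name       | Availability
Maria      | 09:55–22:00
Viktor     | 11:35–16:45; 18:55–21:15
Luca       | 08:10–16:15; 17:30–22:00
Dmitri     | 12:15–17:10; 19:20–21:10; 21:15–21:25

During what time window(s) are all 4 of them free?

Maria ∩ Viktor: 11:35-16:45, 18:55-21:15.
Maria ∩ Viktor ∩ Luca: 11:35-16:15, 18:55-21:15.
Maria ∩ Viktor ∩ Luca ∩ Dmitri: 12:15-16:15, 19:20-21:10.

12:15-16:15, 19:20-21:10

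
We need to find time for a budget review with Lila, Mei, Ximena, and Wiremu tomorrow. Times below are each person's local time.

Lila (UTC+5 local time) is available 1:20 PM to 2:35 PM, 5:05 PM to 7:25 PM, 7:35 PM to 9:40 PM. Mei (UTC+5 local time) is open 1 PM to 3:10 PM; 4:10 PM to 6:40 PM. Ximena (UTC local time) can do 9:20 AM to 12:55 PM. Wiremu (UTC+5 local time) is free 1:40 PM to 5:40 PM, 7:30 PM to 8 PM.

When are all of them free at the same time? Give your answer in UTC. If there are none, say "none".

09:20-09:35, 12:05-12:40

Lila in UTC: 08:20-09:35, 12:05-14:25, 14:35-16:40 (subtract 5h to convert from UTC+5).
Mei in UTC: 08:00-10:10, 11:10-13:40 (subtract 5h to convert from UTC+5).
Ximena in UTC: 09:20-12:55.
Wiremu in UTC: 08:40-12:40, 14:30-15:00 (subtract 5h to convert from UTC+5).
Lila ∩ Mei: 08:20-09:35, 12:05-13:40.
Lila ∩ Mei ∩ Ximena: 09:20-09:35, 12:05-12:55.
Lila ∩ Mei ∩ Ximena ∩ Wiremu: 09:20-09:35, 12:05-12:40.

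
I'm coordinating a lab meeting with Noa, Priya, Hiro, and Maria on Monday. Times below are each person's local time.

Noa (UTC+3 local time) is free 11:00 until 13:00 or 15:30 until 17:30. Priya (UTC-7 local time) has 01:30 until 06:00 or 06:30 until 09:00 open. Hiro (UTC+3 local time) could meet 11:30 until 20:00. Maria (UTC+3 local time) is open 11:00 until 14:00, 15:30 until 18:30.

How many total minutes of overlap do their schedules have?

180

Noa in UTC: 08:00-10:00, 12:30-14:30 (subtract 3h to convert from UTC+3).
Priya in UTC: 08:30-13:00, 13:30-16:00 (add 7h to convert from UTC-7).
Hiro in UTC: 08:30-17:00 (subtract 3h to convert from UTC+3).
Maria in UTC: 08:00-11:00, 12:30-15:30 (subtract 3h to convert from UTC+3).
Noa ∩ Priya: 08:30-10:00, 12:30-13:00, 13:30-14:30.
Noa ∩ Priya ∩ Hiro: 08:30-10:00, 12:30-13:00, 13:30-14:30.
Noa ∩ Priya ∩ Hiro ∩ Maria: 08:30-10:00, 12:30-13:00, 13:30-14:30.
So the common availability across everyone is 08:30-10:00, 12:30-13:00, 13:30-14:30.
Summing the common windows: 90 + 30 + 60 = 180 minutes.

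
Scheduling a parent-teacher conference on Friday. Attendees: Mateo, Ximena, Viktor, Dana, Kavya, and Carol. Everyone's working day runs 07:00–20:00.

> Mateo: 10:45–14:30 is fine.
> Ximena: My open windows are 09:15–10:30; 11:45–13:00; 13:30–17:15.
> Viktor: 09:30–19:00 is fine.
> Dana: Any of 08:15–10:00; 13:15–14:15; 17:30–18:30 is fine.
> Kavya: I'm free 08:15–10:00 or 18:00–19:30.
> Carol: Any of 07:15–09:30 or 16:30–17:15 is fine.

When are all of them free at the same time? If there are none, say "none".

Mateo ∩ Ximena: 11:45-13:00, 13:30-14:30.
Mateo ∩ Ximena ∩ Viktor: 11:45-13:00, 13:30-14:30.
Mateo ∩ Ximena ∩ Viktor ∩ Dana: 13:30-14:15.
Mateo ∩ Ximena ∩ Viktor ∩ Dana ∩ Kavya: ∅.
Mateo ∩ Ximena ∩ Viktor ∩ Dana ∩ Kavya ∩ Carol: ∅.
There is no time when everyone is free.

none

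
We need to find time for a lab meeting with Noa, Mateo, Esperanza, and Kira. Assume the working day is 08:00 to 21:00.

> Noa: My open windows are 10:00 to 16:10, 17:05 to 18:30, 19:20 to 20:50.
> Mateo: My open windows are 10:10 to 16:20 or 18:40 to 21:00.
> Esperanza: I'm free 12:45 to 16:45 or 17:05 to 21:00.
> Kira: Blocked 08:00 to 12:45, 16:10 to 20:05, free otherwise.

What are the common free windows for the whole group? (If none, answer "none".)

Noa free: 10:00-16:10, 17:05-18:30, 19:20-20:50.
Mateo free: 10:10-16:20, 18:40-21:00.
Esperanza free: 12:45-16:45, 17:05-21:00.
Kira free: 12:45-16:10, 20:05-21:00 (invert busy blocks within the working day).
Noa ∩ Mateo: 10:10-16:10, 19:20-20:50.
Noa ∩ Mateo ∩ Esperanza: 12:45-16:10, 19:20-20:50.
Noa ∩ Mateo ∩ Esperanza ∩ Kira: 12:45-16:10, 20:05-20:50.
So the common availability across everyone is 12:45-16:10, 20:05-20:50.

12:45-16:10, 20:05-20:50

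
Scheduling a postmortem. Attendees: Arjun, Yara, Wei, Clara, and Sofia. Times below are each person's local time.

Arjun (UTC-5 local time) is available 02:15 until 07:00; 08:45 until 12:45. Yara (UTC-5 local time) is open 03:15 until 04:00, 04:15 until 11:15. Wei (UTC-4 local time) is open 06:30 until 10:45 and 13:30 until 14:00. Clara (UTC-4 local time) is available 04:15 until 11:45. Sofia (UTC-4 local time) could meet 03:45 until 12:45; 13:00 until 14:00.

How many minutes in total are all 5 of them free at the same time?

150

Arjun in UTC: 07:15-12:00, 13:45-17:45 (add 5h to convert from UTC-5).
Yara in UTC: 08:15-09:00, 09:15-16:15 (add 5h to convert from UTC-5).
Wei in UTC: 10:30-14:45, 17:30-18:00 (add 4h to convert from UTC-4).
Clara in UTC: 08:15-15:45 (add 4h to convert from UTC-4).
Sofia in UTC: 07:45-16:45, 17:00-18:00 (add 4h to convert from UTC-4).
Arjun ∩ Yara: 08:15-09:00, 09:15-12:00, 13:45-16:15.
Arjun ∩ Yara ∩ Wei: 10:30-12:00, 13:45-14:45.
Arjun ∩ Yara ∩ Wei ∩ Clara: 10:30-12:00, 13:45-14:45.
Arjun ∩ Yara ∩ Wei ∩ Clara ∩ Sofia: 10:30-12:00, 13:45-14:45.
So the common availability across everyone is 10:30-12:00, 13:45-14:45.
Summing the common windows: 90 + 60 = 150 minutes.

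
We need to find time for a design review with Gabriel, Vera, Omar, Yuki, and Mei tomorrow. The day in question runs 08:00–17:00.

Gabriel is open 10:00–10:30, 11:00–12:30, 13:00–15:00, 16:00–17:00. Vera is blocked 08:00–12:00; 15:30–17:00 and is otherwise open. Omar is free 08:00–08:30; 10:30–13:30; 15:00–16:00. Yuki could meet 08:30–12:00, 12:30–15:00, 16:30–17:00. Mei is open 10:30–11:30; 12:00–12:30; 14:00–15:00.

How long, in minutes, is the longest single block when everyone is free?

0

Gabriel free: 10:00-10:30, 11:00-12:30, 13:00-15:00, 16:00-17:00.
Vera free: 12:00-15:30 (invert busy blocks within the working day).
Omar free: 08:00-08:30, 10:30-13:30, 15:00-16:00.
Yuki free: 08:30-12:00, 12:30-15:00, 16:30-17:00.
Mei free: 10:30-11:30, 12:00-12:30, 14:00-15:00.
Gabriel ∩ Vera: 12:00-12:30, 13:00-15:00.
Gabriel ∩ Vera ∩ Omar: 12:00-12:30, 13:00-13:30.
Gabriel ∩ Vera ∩ Omar ∩ Yuki: 13:00-13:30.
Gabriel ∩ Vera ∩ Omar ∩ Yuki ∩ Mei: ∅.
There is no time when everyone is free.
No common window exists, so the longest block is 0 minutes.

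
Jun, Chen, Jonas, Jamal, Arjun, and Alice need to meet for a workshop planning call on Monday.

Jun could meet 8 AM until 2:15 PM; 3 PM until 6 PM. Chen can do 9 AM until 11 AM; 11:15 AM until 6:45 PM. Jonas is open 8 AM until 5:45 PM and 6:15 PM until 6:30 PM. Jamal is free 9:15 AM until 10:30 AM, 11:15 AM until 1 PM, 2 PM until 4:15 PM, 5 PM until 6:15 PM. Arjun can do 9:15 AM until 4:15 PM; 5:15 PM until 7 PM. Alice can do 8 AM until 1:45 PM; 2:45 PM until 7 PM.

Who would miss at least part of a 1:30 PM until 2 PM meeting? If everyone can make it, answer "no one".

Jun: free for 13:30-14:00. Chen: free for 13:30-14:00. Jonas: free for 13:30-14:00. Jamal: not fully free for 13:30-14:00. Arjun: free for 13:30-14:00. Alice: not fully free for 13:30-14:00.

Alice, Jamal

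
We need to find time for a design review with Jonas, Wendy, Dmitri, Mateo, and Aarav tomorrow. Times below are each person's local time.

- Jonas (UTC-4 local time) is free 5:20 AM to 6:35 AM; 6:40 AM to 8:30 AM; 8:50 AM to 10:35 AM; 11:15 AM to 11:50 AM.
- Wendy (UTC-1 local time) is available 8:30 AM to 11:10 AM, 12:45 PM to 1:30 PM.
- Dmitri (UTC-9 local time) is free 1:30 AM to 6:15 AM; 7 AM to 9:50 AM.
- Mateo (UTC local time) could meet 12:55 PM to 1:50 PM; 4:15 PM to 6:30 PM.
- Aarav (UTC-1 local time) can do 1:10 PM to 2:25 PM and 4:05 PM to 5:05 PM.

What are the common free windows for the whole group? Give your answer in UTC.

none

Jonas in UTC: 09:20-10:35, 10:40-12:30, 12:50-14:35, 15:15-15:50 (add 4h to convert from UTC-4).
Wendy in UTC: 09:30-12:10, 13:45-14:30 (add 1h to convert from UTC-1).
Dmitri in UTC: 10:30-15:15, 16:00-18:50 (add 9h to convert from UTC-9).
Mateo in UTC: 12:55-13:50, 16:15-18:30.
Aarav in UTC: 14:10-15:25, 17:05-18:05 (add 1h to convert from UTC-1).
Jonas ∩ Wendy: 09:30-10:35, 10:40-12:10, 13:45-14:30.
Jonas ∩ Wendy ∩ Dmitri: 10:30-10:35, 10:40-12:10, 13:45-14:30.
Jonas ∩ Wendy ∩ Dmitri ∩ Mateo: 13:45-13:50.
Jonas ∩ Wendy ∩ Dmitri ∩ Mateo ∩ Aarav: ∅.
There is no time when everyone is free.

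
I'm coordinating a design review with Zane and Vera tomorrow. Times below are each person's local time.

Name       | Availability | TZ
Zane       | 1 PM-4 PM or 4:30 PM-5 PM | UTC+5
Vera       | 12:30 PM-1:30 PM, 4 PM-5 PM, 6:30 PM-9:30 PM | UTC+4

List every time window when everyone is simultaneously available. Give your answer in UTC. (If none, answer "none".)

Zane in UTC: 08:00-11:00, 11:30-12:00 (subtract 5h to convert from UTC+5).
Vera in UTC: 08:30-09:30, 12:00-13:00, 14:30-17:30 (subtract 4h to convert from UTC+4).
Zane ∩ Vera: 08:30-09:30.
So the common availability across everyone is 08:30-09:30.

08:30-09:30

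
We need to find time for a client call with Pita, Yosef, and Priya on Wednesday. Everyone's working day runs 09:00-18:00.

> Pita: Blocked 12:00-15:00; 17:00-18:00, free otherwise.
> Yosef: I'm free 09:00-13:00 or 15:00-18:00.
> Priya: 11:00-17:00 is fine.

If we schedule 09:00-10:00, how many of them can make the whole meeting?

2

Pita free: 09:00-12:00, 15:00-17:00 (invert busy blocks within the working day).
Yosef free: 09:00-13:00, 15:00-18:00.
Priya free: 11:00-17:00.
Pita and Yosef can make the full 09:00-10:00 slot — that's 2.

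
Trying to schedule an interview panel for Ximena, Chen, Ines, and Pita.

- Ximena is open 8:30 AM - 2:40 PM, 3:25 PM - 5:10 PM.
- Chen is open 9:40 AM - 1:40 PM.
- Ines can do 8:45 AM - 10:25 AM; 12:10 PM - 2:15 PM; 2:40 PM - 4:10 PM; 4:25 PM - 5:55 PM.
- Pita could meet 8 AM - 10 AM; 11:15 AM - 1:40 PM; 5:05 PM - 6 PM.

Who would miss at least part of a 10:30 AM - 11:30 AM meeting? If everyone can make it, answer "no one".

Ines, Pita

Ximena: free for 10:30-11:30. Chen: free for 10:30-11:30. Ines: not fully free for 10:30-11:30. Pita: not fully free for 10:30-11:30.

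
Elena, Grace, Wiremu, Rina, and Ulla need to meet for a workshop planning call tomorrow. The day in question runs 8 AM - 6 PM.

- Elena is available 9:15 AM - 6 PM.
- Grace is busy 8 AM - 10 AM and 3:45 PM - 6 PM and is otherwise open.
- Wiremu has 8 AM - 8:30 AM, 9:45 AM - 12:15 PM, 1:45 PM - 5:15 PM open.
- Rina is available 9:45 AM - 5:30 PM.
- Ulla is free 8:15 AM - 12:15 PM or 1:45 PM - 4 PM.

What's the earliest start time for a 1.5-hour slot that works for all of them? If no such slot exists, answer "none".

10:00

Elena free: 09:15-18:00.
Grace free: 10:00-15:45 (invert busy blocks within the working day).
Wiremu free: 08:00-08:30, 09:45-12:15, 13:45-17:15.
Rina free: 09:45-17:30.
Ulla free: 08:15-12:15, 13:45-16:00.
Elena ∩ Grace: 10:00-15:45.
Elena ∩ Grace ∩ Wiremu: 10:00-12:15, 13:45-15:45.
Elena ∩ Grace ∩ Wiremu ∩ Rina: 10:00-12:15, 13:45-15:45.
Elena ∩ Grace ∩ Wiremu ∩ Rina ∩ Ulla: 10:00-12:15, 13:45-15:45.
So the common availability across everyone is 10:00-12:15, 13:45-15:45.
The first common window of at least 90 minutes is 10:00-12:15, so the earliest start is 10:00.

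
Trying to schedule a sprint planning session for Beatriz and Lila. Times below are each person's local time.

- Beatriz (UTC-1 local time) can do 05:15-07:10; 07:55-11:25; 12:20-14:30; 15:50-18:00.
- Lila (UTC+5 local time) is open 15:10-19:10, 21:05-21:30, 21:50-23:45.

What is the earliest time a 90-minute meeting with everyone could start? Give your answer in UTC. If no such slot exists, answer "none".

10:10

Beatriz in UTC: 06:15-08:10, 08:55-12:25, 13:20-15:30, 16:50-19:00 (add 1h to convert from UTC-1).
Lila in UTC: 10:10-14:10, 16:05-16:30, 16:50-18:45 (subtract 5h to convert from UTC+5).
Beatriz ∩ Lila: 10:10-12:25, 13:20-14:10, 16:50-18:45.
So the common availability across everyone is 10:10-12:25, 13:20-14:10, 16:50-18:45.
The first common window of at least 90 minutes is 10:10-12:25, so the earliest start is 10:10.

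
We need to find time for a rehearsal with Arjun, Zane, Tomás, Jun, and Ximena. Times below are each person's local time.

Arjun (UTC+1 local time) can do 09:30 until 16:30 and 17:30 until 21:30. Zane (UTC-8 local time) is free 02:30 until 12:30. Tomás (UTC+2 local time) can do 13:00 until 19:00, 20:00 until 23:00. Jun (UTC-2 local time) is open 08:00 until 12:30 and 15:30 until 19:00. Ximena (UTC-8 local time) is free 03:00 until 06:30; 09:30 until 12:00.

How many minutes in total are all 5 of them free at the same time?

330

Arjun in UTC: 08:30-15:30, 16:30-20:30 (subtract 1h to convert from UTC+1).
Zane in UTC: 10:30-20:30 (add 8h to convert from UTC-8).
Tomás in UTC: 11:00-17:00, 18:00-21:00 (subtract 2h to convert from UTC+2).
Jun in UTC: 10:00-14:30, 17:30-21:00 (add 2h to convert from UTC-2).
Ximena in UTC: 11:00-14:30, 17:30-20:00 (add 8h to convert from UTC-8).
Arjun ∩ Zane: 10:30-15:30, 16:30-20:30.
Arjun ∩ Zane ∩ Tomás: 11:00-15:30, 16:30-17:00, 18:00-20:30.
Arjun ∩ Zane ∩ Tomás ∩ Jun: 11:00-14:30, 18:00-20:30.
Arjun ∩ Zane ∩ Tomás ∩ Jun ∩ Ximena: 11:00-14:30, 18:00-20:00.
So the common availability across everyone is 11:00-14:30, 18:00-20:00.
Summing the common windows: 210 + 120 = 330 minutes.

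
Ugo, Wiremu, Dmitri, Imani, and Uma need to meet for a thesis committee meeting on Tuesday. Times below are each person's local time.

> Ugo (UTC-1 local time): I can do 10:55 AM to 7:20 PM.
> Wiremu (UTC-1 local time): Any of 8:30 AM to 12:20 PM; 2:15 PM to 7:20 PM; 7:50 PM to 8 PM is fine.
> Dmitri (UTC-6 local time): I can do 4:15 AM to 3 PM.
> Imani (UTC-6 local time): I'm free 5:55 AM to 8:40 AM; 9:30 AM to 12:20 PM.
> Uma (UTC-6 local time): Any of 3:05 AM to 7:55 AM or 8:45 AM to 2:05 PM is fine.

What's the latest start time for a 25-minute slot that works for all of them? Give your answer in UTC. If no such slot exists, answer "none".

17:55

Ugo in UTC: 11:55-20:20 (add 1h to convert from UTC-1).
Wiremu in UTC: 09:30-13:20, 15:15-20:20, 20:50-21:00 (add 1h to convert from UTC-1).
Dmitri in UTC: 10:15-21:00 (add 6h to convert from UTC-6).
Imani in UTC: 11:55-14:40, 15:30-18:20 (add 6h to convert from UTC-6).
Uma in UTC: 09:05-13:55, 14:45-20:05 (add 6h to convert from UTC-6).
Ugo ∩ Wiremu: 11:55-13:20, 15:15-20:20.
Ugo ∩ Wiremu ∩ Dmitri: 11:55-13:20, 15:15-20:20.
Ugo ∩ Wiremu ∩ Dmitri ∩ Imani: 11:55-13:20, 15:30-18:20.
Ugo ∩ Wiremu ∩ Dmitri ∩ Imani ∩ Uma: 11:55-13:20, 15:30-18:20.
The last common window of at least 25 minutes is 15:30-18:20; a 25-minute meeting can start as late as 17:55 and still end by 18:20.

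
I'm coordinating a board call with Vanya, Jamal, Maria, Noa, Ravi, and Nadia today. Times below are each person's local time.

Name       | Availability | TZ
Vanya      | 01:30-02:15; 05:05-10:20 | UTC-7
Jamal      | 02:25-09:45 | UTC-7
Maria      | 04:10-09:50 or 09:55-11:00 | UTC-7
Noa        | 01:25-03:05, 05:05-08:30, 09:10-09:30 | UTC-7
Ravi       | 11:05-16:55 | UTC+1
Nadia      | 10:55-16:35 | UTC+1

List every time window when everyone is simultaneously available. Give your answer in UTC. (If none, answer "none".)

Vanya in UTC: 08:30-09:15, 12:05-17:20 (add 7h to convert from UTC-7).
Jamal in UTC: 09:25-16:45 (add 7h to convert from UTC-7).
Maria in UTC: 11:10-16:50, 16:55-18:00 (add 7h to convert from UTC-7).
Noa in UTC: 08:25-10:05, 12:05-15:30, 16:10-16:30 (add 7h to convert from UTC-7).
Ravi in UTC: 10:05-15:55 (subtract 1h to convert from UTC+1).
Nadia in UTC: 09:55-15:35 (subtract 1h to convert from UTC+1).
Vanya ∩ Jamal: 12:05-16:45.
Vanya ∩ Jamal ∩ Maria: 12:05-16:45.
Vanya ∩ Jamal ∩ Maria ∩ Noa: 12:05-15:30, 16:10-16:30.
Vanya ∩ Jamal ∩ Maria ∩ Noa ∩ Ravi: 12:05-15:30.
Vanya ∩ Jamal ∩ Maria ∩ Noa ∩ Ravi ∩ Nadia: 12:05-15:30.
Those are the intersection windows.

12:05-15:30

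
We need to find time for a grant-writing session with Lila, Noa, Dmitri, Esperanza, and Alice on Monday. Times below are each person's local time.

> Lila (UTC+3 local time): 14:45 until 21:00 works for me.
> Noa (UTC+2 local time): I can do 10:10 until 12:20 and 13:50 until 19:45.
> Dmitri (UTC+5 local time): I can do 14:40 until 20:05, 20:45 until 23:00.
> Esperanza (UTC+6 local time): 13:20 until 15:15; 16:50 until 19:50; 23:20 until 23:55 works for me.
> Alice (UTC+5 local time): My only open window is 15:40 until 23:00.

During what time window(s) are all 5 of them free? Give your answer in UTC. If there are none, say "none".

11:50-13:50, 17:20-17:45

Lila in UTC: 11:45-18:00 (subtract 3h to convert from UTC+3).
Noa in UTC: 08:10-10:20, 11:50-17:45 (subtract 2h to convert from UTC+2).
Dmitri in UTC: 09:40-15:05, 15:45-18:00 (subtract 5h to convert from UTC+5).
Esperanza in UTC: 07:20-09:15, 10:50-13:50, 17:20-17:55 (subtract 6h to convert from UTC+6).
Alice in UTC: 10:40-18:00 (subtract 5h to convert from UTC+5).
Lila ∩ Noa: 11:50-17:45.
Lila ∩ Noa ∩ Dmitri: 11:50-15:05, 15:45-17:45.
Lila ∩ Noa ∩ Dmitri ∩ Esperanza: 11:50-13:50, 17:20-17:45.
Lila ∩ Noa ∩ Dmitri ∩ Esperanza ∩ Alice: 11:50-13:50, 17:20-17:45.
Those are the intersection windows.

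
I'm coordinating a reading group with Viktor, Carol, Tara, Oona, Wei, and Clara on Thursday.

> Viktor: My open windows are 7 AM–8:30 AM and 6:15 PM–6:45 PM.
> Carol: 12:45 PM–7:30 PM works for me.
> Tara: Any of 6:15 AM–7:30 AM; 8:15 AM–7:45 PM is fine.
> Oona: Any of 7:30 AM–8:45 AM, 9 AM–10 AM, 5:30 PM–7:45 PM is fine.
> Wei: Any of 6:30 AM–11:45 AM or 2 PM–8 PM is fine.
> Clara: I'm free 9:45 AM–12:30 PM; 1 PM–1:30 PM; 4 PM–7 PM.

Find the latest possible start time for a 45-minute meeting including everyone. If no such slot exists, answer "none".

none

Viktor ∩ Carol: 18:15-18:45.
Viktor ∩ Carol ∩ Tara: 18:15-18:45.
Viktor ∩ Carol ∩ Tara ∩ Oona: 18:15-18:45.
Viktor ∩ Carol ∩ Tara ∩ Oona ∩ Wei: 18:15-18:45.
Viktor ∩ Carol ∩ Tara ∩ Oona ∩ Wei ∩ Clara: 18:15-18:45.
No common window is at least 45 minutes long.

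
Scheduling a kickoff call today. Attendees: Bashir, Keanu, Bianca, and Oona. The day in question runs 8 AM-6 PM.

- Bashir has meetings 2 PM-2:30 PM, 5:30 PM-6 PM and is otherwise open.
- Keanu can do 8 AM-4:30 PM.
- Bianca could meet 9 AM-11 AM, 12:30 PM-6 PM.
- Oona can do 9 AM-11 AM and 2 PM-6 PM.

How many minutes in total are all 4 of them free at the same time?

240

Bashir free: 08:00-14:00, 14:30-17:30 (invert busy blocks within the working day).
Keanu free: 08:00-16:30.
Bianca free: 09:00-11:00, 12:30-18:00.
Oona free: 09:00-11:00, 14:00-18:00.
Bashir ∩ Keanu: 08:00-14:00, 14:30-16:30.
Bashir ∩ Keanu ∩ Bianca: 09:00-11:00, 12:30-14:00, 14:30-16:30.
Bashir ∩ Keanu ∩ Bianca ∩ Oona: 09:00-11:00, 14:30-16:30.
Summing the common windows: 120 + 120 = 240 minutes.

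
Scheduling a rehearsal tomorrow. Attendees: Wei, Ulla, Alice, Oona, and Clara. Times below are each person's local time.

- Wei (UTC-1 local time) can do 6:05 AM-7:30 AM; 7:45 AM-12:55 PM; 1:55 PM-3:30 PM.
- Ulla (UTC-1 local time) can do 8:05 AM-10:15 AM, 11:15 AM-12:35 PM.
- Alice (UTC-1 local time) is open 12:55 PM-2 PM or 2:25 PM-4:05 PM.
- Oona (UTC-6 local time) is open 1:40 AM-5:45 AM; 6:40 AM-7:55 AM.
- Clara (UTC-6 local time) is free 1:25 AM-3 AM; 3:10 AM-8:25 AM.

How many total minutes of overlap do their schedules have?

0

Wei in UTC: 07:05-08:30, 08:45-13:55, 14:55-16:30 (add 1h to convert from UTC-1).
Ulla in UTC: 09:05-11:15, 12:15-13:35 (add 1h to convert from UTC-1).
Alice in UTC: 13:55-15:00, 15:25-17:05 (add 1h to convert from UTC-1).
Oona in UTC: 07:40-11:45, 12:40-13:55 (add 6h to convert from UTC-6).
Clara in UTC: 07:25-09:00, 09:10-14:25 (add 6h to convert from UTC-6).
Wei ∩ Ulla: 09:05-11:15, 12:15-13:35.
Wei ∩ Ulla ∩ Alice: ∅.
Wei ∩ Ulla ∩ Alice ∩ Oona: ∅.
Wei ∩ Ulla ∩ Alice ∩ Oona ∩ Clara: ∅.
There is no time when everyone is free.
There is no common window, so the total is 0 minutes.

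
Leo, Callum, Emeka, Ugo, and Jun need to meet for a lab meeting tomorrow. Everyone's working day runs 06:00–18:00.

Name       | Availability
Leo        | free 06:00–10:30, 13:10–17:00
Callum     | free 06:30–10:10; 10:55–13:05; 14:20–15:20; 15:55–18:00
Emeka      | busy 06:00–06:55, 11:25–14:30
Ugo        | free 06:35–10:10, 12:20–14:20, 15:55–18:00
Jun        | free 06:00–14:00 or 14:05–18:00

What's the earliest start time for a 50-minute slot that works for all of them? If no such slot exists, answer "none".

06:55

Leo free: 06:00-10:30, 13:10-17:00.
Callum free: 06:30-10:10, 10:55-13:05, 14:20-15:20, 15:55-18:00.
Emeka free: 06:55-11:25, 14:30-18:00 (invert busy blocks within the working day).
Ugo free: 06:35-10:10, 12:20-14:20, 15:55-18:00.
Jun free: 06:00-14:00, 14:05-18:00.
Leo ∩ Callum: 06:30-10:10, 14:20-15:20, 15:55-17:00.
Leo ∩ Callum ∩ Emeka: 06:55-10:10, 14:30-15:20, 15:55-17:00.
Leo ∩ Callum ∩ Emeka ∩ Ugo: 06:55-10:10, 15:55-17:00.
Leo ∩ Callum ∩ Emeka ∩ Ugo ∩ Jun: 06:55-10:10, 15:55-17:00.
The first common window of at least 50 minutes is 06:55-10:10, so the earliest start is 06:55.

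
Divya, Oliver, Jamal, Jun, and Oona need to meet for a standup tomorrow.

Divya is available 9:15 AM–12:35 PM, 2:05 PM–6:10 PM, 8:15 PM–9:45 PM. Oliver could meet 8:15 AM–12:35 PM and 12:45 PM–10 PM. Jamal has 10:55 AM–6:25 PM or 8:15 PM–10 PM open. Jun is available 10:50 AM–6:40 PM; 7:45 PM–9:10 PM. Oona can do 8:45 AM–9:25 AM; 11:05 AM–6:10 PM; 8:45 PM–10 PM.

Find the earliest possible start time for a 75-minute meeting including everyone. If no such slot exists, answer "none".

11:05

Divya ∩ Oliver: 09:15-12:35, 14:05-18:10, 20:15-21:45.
Divya ∩ Oliver ∩ Jamal: 10:55-12:35, 14:05-18:10, 20:15-21:45.
Divya ∩ Oliver ∩ Jamal ∩ Jun: 10:55-12:35, 14:05-18:10, 20:15-21:10.
Divya ∩ Oliver ∩ Jamal ∩ Jun ∩ Oona: 11:05-12:35, 14:05-18:10, 20:45-21:10.
The first common window of at least 75 minutes is 11:05-12:35, so the earliest start is 11:05.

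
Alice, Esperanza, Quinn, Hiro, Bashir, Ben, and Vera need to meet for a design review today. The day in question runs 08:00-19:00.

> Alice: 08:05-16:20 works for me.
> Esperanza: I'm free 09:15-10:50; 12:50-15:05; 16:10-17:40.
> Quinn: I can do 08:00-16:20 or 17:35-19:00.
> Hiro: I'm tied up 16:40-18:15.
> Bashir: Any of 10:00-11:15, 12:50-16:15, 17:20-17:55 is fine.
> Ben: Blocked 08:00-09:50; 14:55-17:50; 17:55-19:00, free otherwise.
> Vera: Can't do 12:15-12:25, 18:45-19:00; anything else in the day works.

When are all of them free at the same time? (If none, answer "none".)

Alice free: 08:05-16:20.
Esperanza free: 09:15-10:50, 12:50-15:05, 16:10-17:40.
Quinn free: 08:00-16:20, 17:35-19:00.
Hiro free: 08:00-16:40, 18:15-19:00 (invert busy blocks within the working day).
Bashir free: 10:00-11:15, 12:50-16:15, 17:20-17:55.
Ben free: 09:50-14:55, 17:50-17:55 (invert busy blocks within the working day).
Vera free: 08:00-12:15, 12:25-18:45 (invert busy blocks within the working day).
Alice ∩ Esperanza: 09:15-10:50, 12:50-15:05, 16:10-16:20.
Alice ∩ Esperanza ∩ Quinn: 09:15-10:50, 12:50-15:05, 16:10-16:20.
Alice ∩ Esperanza ∩ Quinn ∩ Hiro: 09:15-10:50, 12:50-15:05, 16:10-16:20.
Alice ∩ Esperanza ∩ Quinn ∩ Hiro ∩ Bashir: 10:00-10:50, 12:50-15:05, 16:10-16:15.
Alice ∩ Esperanza ∩ Quinn ∩ Hiro ∩ Bashir ∩ Ben: 10:00-10:50, 12:50-14:55.
Alice ∩ Esperanza ∩ Quinn ∩ Hiro ∩ Bashir ∩ Ben ∩ Vera: 10:00-10:50, 12:50-14:55.

10:00-10:50, 12:50-14:55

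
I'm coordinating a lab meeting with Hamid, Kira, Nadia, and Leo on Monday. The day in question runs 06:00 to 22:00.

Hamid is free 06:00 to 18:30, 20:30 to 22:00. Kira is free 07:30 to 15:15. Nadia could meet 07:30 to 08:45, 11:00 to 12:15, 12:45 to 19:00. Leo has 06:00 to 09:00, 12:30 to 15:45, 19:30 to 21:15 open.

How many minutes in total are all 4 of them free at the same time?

Hamid ∩ Kira: 07:30-15:15.
Hamid ∩ Kira ∩ Nadia: 07:30-08:45, 11:00-12:15, 12:45-15:15.
Hamid ∩ Kira ∩ Nadia ∩ Leo: 07:30-08:45, 12:45-15:15.
So the common availability across everyone is 07:30-08:45, 12:45-15:15.
Summing the common windows: 75 + 150 = 225 minutes.

225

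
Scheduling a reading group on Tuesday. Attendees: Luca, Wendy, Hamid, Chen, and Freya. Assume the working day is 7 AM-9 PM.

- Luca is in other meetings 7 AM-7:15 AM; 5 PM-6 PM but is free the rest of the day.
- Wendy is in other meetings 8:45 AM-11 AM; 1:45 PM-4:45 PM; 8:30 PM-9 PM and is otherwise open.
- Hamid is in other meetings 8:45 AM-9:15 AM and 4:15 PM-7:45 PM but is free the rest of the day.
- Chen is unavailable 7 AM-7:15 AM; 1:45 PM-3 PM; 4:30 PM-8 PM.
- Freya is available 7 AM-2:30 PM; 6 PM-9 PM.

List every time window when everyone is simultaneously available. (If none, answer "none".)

07:15-08:45, 11:00-13:45, 20:00-20:30

Luca free: 07:15-17:00, 18:00-21:00 (invert busy blocks within the working day).
Wendy free: 07:00-08:45, 11:00-13:45, 16:45-20:30 (invert busy blocks within the working day).
Hamid free: 07:00-08:45, 09:15-16:15, 19:45-21:00 (invert busy blocks within the working day).
Chen free: 07:15-13:45, 15:00-16:30, 20:00-21:00 (invert busy blocks within the working day).
Freya free: 07:00-14:30, 18:00-21:00.
Luca ∩ Wendy: 07:15-08:45, 11:00-13:45, 16:45-17:00, 18:00-20:30.
Luca ∩ Wendy ∩ Hamid: 07:15-08:45, 11:00-13:45, 19:45-20:30.
Luca ∩ Wendy ∩ Hamid ∩ Chen: 07:15-08:45, 11:00-13:45, 20:00-20:30.
Luca ∩ Wendy ∩ Hamid ∩ Chen ∩ Freya: 07:15-08:45, 11:00-13:45, 20:00-20:30.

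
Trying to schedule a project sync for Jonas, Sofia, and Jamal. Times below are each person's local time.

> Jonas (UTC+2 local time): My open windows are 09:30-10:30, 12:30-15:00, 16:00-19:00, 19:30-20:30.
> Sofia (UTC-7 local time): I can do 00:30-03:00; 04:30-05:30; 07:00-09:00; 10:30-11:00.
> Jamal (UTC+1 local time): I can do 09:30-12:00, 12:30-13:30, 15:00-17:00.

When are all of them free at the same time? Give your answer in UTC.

Jonas in UTC: 07:30-08:30, 10:30-13:00, 14:00-17:00, 17:30-18:30 (subtract 2h to convert from UTC+2).
Sofia in UTC: 07:30-10:00, 11:30-12:30, 14:00-16:00, 17:30-18:00 (add 7h to convert from UTC-7).
Jamal in UTC: 08:30-11:00, 11:30-12:30, 14:00-16:00 (subtract 1h to convert from UTC+1).
Jonas ∩ Sofia: 07:30-08:30, 11:30-12:30, 14:00-16:00, 17:30-18:00.
Jonas ∩ Sofia ∩ Jamal: 11:30-12:30, 14:00-16:00.

11:30-12:30, 14:00-16:00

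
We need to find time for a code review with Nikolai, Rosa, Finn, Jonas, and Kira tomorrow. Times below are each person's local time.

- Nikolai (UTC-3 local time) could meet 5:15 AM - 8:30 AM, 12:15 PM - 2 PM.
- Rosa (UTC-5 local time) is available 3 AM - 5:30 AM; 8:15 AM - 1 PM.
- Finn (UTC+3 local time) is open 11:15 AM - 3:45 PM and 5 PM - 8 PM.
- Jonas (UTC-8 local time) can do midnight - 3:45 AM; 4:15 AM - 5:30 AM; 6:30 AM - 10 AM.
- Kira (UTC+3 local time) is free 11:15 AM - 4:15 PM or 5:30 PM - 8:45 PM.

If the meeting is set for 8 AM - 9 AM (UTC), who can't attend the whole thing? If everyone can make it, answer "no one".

Finn, Kira, Nikolai

Nikolai in UTC: 08:15-11:30, 15:15-17:00 (add 3h to convert from UTC-3).
Rosa in UTC: 08:00-10:30, 13:15-18:00 (add 5h to convert from UTC-5).
Finn in UTC: 08:15-12:45, 14:00-17:00 (subtract 3h to convert from UTC+3).
Jonas in UTC: 08:00-11:45, 12:15-13:30, 14:30-18:00 (add 8h to convert from UTC-8).
Kira in UTC: 08:15-13:15, 14:30-17:45 (subtract 3h to convert from UTC+3).
Nikolai: not fully free for 08:00-09:00. Rosa: free for 08:00-09:00. Finn: not fully free for 08:00-09:00. Jonas: free for 08:00-09:00. Kira: not fully free for 08:00-09:00.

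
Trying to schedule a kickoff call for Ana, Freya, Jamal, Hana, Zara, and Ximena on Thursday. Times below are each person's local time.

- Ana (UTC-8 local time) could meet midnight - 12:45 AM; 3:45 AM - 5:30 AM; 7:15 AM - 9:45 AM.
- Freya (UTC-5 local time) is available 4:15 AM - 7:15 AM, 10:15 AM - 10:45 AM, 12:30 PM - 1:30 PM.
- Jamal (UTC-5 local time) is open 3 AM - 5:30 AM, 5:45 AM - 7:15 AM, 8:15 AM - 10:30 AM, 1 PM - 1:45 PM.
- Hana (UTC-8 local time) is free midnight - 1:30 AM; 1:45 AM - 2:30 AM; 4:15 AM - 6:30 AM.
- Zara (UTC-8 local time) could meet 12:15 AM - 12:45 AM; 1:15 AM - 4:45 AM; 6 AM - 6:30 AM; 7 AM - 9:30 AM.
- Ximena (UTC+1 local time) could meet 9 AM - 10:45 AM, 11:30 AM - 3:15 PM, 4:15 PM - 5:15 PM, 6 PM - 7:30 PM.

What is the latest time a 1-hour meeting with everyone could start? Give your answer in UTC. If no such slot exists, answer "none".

Ana in UTC: 08:00-08:45, 11:45-13:30, 15:15-17:45 (add 8h to convert from UTC-8).
Freya in UTC: 09:15-12:15, 15:15-15:45, 17:30-18:30 (add 5h to convert from UTC-5).
Jamal in UTC: 08:00-10:30, 10:45-12:15, 13:15-15:30, 18:00-18:45 (add 5h to convert from UTC-5).
Hana in UTC: 08:00-09:30, 09:45-10:30, 12:15-14:30 (add 8h to convert from UTC-8).
Zara in UTC: 08:15-08:45, 09:15-12:45, 14:00-14:30, 15:00-17:30 (add 8h to convert from UTC-8).
Ximena in UTC: 08:00-09:45, 10:30-14:15, 15:15-16:15, 17:00-18:30 (subtract 1h to convert from UTC+1).
Ana ∩ Freya: 11:45-12:15, 15:15-15:45, 17:30-17:45.
Ana ∩ Freya ∩ Jamal: 11:45-12:15, 15:15-15:30.
Ana ∩ Freya ∩ Jamal ∩ Hana: ∅.
Ana ∩ Freya ∩ Jamal ∩ Hana ∩ Zara: ∅.
Ana ∩ Freya ∩ Jamal ∩ Hana ∩ Zara ∩ Ximena: ∅.
There is no time when everyone is free.
No common window is at least 60 minutes long.

none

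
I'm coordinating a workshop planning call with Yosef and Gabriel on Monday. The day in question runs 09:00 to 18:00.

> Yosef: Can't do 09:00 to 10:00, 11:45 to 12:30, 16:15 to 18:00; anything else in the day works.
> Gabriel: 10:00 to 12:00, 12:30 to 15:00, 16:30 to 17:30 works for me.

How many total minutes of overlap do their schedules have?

255

Yosef free: 10:00-11:45, 12:30-16:15 (invert busy blocks within the working day).
Gabriel free: 10:00-12:00, 12:30-15:00, 16:30-17:30.
Yosef ∩ Gabriel: 10:00-11:45, 12:30-15:00.
Summing the common windows: 105 + 150 = 255 minutes.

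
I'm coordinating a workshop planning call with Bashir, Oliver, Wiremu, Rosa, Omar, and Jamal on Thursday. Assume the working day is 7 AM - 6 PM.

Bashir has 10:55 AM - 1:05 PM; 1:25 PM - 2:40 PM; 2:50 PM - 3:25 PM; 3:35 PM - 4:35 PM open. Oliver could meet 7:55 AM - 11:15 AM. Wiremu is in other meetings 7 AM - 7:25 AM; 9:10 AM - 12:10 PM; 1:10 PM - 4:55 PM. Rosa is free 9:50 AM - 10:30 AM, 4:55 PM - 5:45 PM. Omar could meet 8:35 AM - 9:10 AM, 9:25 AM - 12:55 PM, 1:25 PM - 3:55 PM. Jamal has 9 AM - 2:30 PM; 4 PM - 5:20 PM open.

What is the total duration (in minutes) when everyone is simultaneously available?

0

Bashir free: 10:55-13:05, 13:25-14:40, 14:50-15:25, 15:35-16:35.
Oliver free: 07:55-11:15.
Wiremu free: 07:25-09:10, 12:10-13:10, 16:55-18:00 (invert busy blocks within the working day).
Rosa free: 09:50-10:30, 16:55-17:45.
Omar free: 08:35-09:10, 09:25-12:55, 13:25-15:55.
Jamal free: 09:00-14:30, 16:00-17:20.
Bashir ∩ Oliver: 10:55-11:15.
Bashir ∩ Oliver ∩ Wiremu: ∅.
Bashir ∩ Oliver ∩ Wiremu ∩ Rosa: ∅.
Bashir ∩ Oliver ∩ Wiremu ∩ Rosa ∩ Omar: ∅.
Bashir ∩ Oliver ∩ Wiremu ∩ Rosa ∩ Omar ∩ Jamal: ∅.
There is no time when everyone is free.
There is no common window, so the total is 0 minutes.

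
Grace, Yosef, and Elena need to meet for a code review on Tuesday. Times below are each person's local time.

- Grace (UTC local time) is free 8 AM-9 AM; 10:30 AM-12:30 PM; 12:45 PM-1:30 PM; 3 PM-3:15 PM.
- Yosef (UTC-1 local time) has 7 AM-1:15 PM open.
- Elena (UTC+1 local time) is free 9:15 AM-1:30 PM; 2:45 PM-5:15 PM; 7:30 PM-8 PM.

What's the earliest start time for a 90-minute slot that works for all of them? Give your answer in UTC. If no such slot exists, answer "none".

10:30

Grace in UTC: 08:00-09:00, 10:30-12:30, 12:45-13:30, 15:00-15:15.
Yosef in UTC: 08:00-14:15 (add 1h to convert from UTC-1).
Elena in UTC: 08:15-12:30, 13:45-16:15, 18:30-19:00 (subtract 1h to convert from UTC+1).
Grace ∩ Yosef: 08:00-09:00, 10:30-12:30, 12:45-13:30.
Grace ∩ Yosef ∩ Elena: 08:15-09:00, 10:30-12:30.
The first common window of at least 90 minutes is 10:30-12:30, so the earliest start is 10:30.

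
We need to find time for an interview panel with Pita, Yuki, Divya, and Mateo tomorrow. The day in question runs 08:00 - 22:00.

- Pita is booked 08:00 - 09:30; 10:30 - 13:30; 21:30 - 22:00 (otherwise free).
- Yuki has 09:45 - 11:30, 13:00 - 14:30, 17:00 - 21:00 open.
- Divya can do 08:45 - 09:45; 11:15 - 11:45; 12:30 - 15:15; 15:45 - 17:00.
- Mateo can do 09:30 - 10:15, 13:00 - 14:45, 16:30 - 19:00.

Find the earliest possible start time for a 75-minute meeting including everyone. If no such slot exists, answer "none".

none

Pita free: 09:30-10:30, 13:30-21:30 (invert busy blocks within the working day).
Yuki free: 09:45-11:30, 13:00-14:30, 17:00-21:00.
Divya free: 08:45-09:45, 11:15-11:45, 12:30-15:15, 15:45-17:00.
Mateo free: 09:30-10:15, 13:00-14:45, 16:30-19:00.
Pita ∩ Yuki: 09:45-10:30, 13:30-14:30, 17:00-21:00.
Pita ∩ Yuki ∩ Divya: 13:30-14:30.
Pita ∩ Yuki ∩ Divya ∩ Mateo: 13:30-14:30.
No common window is at least 75 minutes long.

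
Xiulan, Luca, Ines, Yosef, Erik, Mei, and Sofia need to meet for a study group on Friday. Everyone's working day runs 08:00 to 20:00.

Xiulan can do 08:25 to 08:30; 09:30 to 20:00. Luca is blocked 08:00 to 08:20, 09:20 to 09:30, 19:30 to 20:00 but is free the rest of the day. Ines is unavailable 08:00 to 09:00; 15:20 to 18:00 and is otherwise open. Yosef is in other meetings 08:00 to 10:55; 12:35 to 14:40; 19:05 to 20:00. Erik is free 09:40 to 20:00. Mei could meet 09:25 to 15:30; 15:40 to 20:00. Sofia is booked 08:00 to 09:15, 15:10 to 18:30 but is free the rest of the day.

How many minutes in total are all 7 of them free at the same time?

Xiulan free: 08:25-08:30, 09:30-20:00.
Luca free: 08:20-09:20, 09:30-19:30 (invert busy blocks within the working day).
Ines free: 09:00-15:20, 18:00-20:00 (invert busy blocks within the working day).
Yosef free: 10:55-12:35, 14:40-19:05 (invert busy blocks within the working day).
Erik free: 09:40-20:00.
Mei free: 09:25-15:30, 15:40-20:00.
Sofia free: 09:15-15:10, 18:30-20:00 (invert busy blocks within the working day).
Xiulan ∩ Luca: 08:25-08:30, 09:30-19:30.
Xiulan ∩ Luca ∩ Ines: 09:30-15:20, 18:00-19:30.
Xiulan ∩ Luca ∩ Ines ∩ Yosef: 10:55-12:35, 14:40-15:20, 18:00-19:05.
Xiulan ∩ Luca ∩ Ines ∩ Yosef ∩ Erik: 10:55-12:35, 14:40-15:20, 18:00-19:05.
Xiulan ∩ Luca ∩ Ines ∩ Yosef ∩ Erik ∩ Mei: 10:55-12:35, 14:40-15:20, 18:00-19:05.
Xiulan ∩ Luca ∩ Ines ∩ Yosef ∩ Erik ∩ Mei ∩ Sofia: 10:55-12:35, 14:40-15:10, 18:30-19:05.
Summing the common windows: 100 + 30 + 35 = 165 minutes.

165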